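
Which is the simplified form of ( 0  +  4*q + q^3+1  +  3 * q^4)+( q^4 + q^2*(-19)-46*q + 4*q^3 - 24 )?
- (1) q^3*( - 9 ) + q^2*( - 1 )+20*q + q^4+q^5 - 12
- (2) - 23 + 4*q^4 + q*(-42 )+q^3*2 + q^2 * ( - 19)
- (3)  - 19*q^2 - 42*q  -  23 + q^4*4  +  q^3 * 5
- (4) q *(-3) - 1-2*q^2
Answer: 3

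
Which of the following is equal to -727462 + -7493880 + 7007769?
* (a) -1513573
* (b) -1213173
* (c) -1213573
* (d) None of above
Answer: c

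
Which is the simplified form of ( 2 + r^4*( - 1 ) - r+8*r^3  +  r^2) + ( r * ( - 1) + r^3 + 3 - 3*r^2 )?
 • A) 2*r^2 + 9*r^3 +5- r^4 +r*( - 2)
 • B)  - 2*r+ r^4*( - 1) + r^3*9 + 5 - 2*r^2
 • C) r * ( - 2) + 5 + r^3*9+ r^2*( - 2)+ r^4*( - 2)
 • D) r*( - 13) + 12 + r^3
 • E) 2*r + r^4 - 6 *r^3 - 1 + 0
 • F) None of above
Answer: B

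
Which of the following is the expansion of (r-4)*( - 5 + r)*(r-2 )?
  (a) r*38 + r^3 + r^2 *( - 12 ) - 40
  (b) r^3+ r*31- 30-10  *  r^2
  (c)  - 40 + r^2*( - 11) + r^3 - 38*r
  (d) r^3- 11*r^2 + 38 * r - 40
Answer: d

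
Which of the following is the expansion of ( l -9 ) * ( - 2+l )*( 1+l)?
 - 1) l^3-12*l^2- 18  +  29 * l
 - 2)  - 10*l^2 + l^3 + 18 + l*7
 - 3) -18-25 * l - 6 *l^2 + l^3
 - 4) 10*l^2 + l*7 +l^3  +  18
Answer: 2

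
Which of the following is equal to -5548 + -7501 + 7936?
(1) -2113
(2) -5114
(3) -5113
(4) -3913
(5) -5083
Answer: 3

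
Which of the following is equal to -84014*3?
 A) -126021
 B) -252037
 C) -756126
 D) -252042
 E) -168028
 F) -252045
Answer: D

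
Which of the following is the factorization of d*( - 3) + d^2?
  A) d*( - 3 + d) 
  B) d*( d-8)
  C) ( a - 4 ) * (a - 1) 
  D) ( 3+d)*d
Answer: A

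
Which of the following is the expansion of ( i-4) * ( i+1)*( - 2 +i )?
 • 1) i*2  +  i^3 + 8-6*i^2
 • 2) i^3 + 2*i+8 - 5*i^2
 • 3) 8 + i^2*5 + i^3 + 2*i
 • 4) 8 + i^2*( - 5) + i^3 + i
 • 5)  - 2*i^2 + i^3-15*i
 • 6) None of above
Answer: 2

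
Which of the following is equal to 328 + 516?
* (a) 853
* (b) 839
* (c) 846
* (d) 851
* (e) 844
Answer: e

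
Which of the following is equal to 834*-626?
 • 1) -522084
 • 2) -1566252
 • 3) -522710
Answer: 1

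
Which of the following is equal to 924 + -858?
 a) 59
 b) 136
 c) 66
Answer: c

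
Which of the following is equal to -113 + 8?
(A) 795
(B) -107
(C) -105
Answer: C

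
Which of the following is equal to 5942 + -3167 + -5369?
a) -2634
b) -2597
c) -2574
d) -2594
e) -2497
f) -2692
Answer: d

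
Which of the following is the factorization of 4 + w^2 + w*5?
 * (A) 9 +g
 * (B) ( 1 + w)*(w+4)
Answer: B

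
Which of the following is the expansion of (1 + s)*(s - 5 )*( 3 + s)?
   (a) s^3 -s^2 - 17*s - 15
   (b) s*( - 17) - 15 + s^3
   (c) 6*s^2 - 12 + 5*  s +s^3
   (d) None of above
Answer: a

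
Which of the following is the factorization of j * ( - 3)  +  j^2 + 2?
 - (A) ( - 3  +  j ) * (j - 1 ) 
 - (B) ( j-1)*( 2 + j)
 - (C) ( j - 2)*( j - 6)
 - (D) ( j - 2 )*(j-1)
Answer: D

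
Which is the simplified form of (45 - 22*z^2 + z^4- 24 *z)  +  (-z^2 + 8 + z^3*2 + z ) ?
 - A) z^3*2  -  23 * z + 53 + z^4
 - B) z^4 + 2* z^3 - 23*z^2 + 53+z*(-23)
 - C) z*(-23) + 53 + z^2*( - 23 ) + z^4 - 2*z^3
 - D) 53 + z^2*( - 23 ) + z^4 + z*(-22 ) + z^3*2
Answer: B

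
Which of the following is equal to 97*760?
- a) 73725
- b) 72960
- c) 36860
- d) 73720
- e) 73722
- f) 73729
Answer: d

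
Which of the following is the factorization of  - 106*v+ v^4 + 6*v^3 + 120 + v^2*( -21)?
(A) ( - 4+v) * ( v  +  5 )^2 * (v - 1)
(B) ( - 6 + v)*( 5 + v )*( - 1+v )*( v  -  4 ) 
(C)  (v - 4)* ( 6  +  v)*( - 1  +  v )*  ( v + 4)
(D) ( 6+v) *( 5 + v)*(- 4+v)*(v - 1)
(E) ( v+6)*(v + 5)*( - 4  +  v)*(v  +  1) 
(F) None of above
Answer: D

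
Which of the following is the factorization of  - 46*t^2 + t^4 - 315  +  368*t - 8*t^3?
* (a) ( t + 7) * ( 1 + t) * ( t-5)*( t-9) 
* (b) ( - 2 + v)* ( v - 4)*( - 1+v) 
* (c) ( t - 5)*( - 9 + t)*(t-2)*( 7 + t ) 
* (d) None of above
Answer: d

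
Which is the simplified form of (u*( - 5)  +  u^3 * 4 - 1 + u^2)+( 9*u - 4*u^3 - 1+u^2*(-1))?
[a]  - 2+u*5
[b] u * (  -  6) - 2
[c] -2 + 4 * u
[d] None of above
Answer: c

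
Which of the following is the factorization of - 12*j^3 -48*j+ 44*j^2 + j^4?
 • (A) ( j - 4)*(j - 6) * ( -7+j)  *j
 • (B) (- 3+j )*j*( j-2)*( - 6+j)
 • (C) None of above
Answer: C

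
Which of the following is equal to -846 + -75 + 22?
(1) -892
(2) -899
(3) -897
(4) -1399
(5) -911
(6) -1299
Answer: 2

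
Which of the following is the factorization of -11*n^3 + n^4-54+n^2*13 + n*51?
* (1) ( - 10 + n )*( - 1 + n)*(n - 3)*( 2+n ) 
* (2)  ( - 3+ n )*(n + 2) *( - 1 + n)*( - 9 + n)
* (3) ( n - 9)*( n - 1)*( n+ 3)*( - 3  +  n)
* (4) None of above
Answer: 2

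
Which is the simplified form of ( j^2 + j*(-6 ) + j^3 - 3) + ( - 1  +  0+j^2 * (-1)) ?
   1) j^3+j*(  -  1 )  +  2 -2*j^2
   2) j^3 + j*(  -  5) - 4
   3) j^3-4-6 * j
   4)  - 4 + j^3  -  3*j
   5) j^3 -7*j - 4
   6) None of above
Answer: 3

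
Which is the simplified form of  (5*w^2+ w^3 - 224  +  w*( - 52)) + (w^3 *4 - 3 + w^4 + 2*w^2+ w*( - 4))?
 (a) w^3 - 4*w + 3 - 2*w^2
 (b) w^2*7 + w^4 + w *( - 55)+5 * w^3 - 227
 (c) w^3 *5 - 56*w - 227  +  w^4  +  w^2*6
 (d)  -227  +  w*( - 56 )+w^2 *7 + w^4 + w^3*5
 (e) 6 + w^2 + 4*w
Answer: d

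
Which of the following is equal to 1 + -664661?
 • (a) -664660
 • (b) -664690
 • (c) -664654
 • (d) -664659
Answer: a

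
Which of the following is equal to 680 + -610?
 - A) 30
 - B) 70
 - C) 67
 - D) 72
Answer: B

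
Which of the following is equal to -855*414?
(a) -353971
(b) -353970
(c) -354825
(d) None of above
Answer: b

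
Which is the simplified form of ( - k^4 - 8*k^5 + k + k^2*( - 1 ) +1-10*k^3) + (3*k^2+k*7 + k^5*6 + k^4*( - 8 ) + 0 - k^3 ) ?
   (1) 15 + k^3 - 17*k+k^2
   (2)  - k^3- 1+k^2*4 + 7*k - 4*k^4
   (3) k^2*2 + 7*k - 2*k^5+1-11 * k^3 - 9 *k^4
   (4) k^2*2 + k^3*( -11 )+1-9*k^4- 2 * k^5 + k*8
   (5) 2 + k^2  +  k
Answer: 4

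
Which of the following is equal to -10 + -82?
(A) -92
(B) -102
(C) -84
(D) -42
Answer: A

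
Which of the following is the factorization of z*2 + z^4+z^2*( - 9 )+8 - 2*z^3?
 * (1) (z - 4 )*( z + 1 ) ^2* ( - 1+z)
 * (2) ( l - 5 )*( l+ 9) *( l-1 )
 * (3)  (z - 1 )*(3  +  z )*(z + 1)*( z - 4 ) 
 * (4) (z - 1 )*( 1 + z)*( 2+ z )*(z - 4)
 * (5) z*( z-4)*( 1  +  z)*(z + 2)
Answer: 4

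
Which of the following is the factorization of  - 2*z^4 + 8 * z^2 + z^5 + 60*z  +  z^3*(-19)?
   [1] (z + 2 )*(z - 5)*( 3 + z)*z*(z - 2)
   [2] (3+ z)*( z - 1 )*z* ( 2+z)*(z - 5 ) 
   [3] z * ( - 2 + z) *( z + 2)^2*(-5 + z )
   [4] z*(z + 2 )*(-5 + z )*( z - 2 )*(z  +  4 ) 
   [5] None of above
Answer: 1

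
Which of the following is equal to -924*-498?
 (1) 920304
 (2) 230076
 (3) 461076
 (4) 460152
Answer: 4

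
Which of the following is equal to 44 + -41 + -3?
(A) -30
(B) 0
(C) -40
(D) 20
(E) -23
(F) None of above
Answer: B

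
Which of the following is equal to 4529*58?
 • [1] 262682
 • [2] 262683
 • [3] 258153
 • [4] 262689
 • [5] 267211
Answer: 1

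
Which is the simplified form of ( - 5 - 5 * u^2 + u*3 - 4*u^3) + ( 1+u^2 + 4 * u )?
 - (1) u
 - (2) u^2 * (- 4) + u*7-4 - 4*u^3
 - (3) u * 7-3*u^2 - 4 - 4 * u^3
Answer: 2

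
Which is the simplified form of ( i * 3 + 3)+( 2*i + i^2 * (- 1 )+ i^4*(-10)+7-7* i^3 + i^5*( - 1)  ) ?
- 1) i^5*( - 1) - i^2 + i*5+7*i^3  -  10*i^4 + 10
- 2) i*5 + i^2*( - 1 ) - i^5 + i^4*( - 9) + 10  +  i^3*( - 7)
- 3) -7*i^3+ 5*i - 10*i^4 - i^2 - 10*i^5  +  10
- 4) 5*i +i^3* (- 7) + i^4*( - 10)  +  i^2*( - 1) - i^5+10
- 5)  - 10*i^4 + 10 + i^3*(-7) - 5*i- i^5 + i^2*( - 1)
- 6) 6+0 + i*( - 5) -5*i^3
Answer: 4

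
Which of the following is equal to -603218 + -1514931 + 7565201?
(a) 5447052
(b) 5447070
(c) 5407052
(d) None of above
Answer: a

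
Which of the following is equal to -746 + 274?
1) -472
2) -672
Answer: 1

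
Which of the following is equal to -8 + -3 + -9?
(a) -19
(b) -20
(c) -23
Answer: b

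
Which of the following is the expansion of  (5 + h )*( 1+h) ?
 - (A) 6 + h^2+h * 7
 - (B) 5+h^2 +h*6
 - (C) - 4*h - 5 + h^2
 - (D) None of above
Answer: B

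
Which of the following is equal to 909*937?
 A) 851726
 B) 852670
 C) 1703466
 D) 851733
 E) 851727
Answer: D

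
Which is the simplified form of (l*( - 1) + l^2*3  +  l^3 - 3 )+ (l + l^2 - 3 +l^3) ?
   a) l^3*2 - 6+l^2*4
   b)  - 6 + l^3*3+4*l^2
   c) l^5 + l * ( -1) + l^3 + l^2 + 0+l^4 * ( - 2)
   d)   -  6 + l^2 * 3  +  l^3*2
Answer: a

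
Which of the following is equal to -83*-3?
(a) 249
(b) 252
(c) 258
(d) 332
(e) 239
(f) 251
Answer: a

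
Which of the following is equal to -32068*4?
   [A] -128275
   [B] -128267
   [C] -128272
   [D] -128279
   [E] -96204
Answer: C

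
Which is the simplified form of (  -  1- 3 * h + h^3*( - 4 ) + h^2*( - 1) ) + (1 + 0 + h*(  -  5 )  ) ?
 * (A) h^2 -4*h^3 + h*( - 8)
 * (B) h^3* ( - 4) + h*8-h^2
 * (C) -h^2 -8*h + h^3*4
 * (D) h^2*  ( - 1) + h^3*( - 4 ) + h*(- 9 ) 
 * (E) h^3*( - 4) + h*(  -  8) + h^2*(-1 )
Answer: E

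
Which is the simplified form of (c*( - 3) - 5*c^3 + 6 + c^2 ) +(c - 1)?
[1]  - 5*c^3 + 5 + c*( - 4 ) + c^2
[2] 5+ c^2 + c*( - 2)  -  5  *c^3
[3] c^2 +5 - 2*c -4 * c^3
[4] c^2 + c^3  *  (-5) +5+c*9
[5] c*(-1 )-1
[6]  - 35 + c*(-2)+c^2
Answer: 2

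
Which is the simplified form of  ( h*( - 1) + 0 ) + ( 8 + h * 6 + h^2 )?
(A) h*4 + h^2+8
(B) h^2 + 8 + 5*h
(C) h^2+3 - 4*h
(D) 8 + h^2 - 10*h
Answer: B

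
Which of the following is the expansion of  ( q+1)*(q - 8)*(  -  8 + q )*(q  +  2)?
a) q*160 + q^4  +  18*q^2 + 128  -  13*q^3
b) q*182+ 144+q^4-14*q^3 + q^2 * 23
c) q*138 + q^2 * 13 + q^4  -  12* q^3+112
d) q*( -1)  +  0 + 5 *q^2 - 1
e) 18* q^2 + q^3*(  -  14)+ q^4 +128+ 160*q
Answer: a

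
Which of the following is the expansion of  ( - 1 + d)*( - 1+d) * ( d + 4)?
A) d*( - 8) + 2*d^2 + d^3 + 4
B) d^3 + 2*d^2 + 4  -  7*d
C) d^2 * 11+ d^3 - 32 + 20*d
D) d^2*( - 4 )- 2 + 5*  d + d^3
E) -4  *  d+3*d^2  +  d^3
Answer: B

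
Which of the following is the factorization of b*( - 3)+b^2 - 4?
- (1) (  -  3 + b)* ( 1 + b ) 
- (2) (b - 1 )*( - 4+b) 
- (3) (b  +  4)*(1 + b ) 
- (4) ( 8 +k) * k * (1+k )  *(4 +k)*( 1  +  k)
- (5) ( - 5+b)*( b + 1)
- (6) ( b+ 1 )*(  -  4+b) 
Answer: 6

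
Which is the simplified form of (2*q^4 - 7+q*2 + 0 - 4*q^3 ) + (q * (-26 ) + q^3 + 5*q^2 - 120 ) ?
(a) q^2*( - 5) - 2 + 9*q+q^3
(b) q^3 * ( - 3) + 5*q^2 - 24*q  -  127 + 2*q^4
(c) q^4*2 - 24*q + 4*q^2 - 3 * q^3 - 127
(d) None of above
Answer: b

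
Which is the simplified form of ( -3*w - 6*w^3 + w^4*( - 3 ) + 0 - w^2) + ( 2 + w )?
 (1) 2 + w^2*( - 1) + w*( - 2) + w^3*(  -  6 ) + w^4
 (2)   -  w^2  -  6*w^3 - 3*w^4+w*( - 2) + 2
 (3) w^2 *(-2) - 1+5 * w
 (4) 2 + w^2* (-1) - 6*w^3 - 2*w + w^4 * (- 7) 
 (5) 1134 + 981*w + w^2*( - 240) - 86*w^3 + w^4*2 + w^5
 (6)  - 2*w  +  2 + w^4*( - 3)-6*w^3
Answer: 2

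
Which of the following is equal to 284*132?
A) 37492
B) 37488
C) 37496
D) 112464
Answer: B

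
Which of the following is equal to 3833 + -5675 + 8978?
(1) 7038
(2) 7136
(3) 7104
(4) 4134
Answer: 2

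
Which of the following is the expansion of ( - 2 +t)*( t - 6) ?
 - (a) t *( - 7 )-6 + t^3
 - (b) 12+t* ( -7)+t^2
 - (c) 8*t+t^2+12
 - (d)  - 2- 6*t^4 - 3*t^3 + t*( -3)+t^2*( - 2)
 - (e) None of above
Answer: e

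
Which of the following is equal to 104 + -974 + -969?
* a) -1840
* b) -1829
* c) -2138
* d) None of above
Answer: d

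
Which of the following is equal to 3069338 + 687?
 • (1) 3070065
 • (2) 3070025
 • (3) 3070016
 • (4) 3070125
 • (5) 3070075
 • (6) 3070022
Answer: 2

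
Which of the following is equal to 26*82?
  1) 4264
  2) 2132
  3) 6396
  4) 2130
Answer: 2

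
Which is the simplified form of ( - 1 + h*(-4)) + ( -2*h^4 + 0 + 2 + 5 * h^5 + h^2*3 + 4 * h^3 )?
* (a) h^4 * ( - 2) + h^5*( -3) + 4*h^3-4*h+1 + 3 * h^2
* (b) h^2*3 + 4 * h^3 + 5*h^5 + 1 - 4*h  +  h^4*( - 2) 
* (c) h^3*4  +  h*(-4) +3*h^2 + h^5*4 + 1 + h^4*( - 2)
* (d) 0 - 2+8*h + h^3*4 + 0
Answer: b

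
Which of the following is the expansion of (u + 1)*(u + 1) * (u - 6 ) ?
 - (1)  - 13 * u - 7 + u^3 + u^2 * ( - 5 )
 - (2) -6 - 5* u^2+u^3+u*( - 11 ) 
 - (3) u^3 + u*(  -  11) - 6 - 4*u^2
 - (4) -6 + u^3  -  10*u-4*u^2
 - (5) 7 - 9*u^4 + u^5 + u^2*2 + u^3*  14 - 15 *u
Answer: 3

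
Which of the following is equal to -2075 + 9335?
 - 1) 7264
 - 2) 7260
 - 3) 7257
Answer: 2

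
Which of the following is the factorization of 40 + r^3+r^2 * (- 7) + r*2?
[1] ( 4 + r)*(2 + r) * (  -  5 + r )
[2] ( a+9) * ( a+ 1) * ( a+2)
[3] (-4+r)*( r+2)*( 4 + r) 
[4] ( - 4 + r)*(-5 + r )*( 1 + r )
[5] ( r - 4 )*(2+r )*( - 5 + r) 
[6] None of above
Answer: 5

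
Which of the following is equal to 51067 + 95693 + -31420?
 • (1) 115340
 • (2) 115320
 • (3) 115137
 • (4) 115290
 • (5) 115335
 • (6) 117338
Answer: 1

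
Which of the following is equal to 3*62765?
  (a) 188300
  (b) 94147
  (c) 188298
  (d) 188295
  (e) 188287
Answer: d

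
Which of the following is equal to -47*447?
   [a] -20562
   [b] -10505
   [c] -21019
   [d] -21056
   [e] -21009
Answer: e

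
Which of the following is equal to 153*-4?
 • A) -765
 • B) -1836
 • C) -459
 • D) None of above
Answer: D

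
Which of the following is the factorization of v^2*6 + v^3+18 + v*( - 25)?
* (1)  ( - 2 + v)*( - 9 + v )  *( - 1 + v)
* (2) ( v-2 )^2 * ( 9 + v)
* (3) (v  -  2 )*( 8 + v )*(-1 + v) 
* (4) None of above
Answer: 4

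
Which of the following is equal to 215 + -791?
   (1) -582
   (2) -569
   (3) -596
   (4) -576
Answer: 4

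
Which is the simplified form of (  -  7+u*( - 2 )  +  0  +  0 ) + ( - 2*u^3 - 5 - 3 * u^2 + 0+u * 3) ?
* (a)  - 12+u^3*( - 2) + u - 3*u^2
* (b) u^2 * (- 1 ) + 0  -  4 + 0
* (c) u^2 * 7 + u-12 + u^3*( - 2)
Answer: a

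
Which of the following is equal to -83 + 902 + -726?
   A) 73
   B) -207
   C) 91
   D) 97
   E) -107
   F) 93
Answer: F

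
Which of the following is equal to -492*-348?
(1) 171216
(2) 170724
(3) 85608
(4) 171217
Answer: 1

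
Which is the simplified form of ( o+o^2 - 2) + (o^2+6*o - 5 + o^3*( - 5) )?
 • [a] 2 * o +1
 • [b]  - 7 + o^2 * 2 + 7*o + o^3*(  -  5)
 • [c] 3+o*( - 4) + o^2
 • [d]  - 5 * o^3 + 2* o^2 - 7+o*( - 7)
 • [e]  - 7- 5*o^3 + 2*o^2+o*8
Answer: b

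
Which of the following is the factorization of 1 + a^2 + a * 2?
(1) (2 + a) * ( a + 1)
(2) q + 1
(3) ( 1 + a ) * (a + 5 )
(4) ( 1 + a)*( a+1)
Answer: 4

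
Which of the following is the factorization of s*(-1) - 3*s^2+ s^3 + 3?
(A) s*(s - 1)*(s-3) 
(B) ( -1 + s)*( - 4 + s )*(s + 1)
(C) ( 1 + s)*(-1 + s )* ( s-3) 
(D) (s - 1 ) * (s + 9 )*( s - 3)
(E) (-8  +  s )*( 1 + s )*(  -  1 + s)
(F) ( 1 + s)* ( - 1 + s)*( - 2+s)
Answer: C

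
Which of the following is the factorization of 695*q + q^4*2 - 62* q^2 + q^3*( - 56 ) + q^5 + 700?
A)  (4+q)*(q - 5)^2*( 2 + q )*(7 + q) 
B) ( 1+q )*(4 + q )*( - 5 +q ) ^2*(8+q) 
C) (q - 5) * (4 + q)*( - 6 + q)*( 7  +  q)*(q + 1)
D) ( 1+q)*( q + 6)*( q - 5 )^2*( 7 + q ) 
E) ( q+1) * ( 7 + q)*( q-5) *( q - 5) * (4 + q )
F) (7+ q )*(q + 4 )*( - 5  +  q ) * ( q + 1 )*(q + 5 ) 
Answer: E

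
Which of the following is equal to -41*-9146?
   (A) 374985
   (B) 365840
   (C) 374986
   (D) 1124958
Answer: C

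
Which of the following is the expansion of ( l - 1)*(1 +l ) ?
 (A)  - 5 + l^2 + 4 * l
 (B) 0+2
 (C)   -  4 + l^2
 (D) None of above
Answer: D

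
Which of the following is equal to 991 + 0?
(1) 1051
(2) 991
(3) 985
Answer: 2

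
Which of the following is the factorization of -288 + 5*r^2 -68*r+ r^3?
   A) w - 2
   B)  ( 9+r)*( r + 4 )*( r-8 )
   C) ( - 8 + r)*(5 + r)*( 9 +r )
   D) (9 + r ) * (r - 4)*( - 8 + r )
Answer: B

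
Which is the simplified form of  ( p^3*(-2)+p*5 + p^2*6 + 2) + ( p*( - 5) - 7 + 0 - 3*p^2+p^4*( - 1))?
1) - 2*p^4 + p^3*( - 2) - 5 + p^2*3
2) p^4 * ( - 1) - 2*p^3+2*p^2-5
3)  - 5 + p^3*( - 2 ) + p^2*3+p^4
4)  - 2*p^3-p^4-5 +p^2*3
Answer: 4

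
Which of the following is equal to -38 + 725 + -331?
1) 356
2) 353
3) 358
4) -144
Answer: 1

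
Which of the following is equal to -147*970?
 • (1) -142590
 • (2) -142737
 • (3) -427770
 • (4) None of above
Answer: 1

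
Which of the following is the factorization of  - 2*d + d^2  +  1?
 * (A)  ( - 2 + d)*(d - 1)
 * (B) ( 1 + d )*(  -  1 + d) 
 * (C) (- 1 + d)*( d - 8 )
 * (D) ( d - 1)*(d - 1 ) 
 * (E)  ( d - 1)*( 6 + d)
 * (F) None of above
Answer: D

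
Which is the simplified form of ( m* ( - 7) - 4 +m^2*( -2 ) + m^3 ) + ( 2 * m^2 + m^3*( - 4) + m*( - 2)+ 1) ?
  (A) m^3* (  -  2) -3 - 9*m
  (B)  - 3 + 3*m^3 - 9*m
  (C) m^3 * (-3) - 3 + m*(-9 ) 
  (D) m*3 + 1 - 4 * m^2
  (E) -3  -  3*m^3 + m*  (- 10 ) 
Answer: C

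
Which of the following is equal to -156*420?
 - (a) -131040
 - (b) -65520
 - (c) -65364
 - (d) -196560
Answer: b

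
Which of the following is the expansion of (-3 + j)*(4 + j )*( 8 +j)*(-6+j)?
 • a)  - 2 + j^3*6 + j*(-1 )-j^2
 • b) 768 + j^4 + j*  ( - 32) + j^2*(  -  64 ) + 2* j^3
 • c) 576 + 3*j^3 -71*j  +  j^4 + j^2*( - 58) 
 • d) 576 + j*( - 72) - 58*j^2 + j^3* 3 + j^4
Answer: d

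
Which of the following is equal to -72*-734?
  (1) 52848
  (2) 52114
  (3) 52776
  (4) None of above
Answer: 1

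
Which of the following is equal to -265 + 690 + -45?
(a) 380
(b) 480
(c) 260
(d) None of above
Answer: a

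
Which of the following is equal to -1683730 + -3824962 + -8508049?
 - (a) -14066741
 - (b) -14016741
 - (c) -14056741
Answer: b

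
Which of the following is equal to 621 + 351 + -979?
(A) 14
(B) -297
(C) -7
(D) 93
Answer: C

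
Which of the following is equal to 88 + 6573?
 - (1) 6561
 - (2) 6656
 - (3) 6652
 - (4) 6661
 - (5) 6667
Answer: 4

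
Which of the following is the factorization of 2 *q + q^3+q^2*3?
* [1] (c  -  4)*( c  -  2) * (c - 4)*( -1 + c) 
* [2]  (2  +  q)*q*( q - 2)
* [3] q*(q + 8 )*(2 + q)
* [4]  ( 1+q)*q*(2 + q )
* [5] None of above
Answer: 4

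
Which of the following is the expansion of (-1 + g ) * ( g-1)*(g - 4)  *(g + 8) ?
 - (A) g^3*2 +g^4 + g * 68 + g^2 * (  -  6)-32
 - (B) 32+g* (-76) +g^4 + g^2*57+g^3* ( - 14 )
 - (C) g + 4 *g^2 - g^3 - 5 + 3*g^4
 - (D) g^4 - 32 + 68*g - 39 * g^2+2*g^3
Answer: D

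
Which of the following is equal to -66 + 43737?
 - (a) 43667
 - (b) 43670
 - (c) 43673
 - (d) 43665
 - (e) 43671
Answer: e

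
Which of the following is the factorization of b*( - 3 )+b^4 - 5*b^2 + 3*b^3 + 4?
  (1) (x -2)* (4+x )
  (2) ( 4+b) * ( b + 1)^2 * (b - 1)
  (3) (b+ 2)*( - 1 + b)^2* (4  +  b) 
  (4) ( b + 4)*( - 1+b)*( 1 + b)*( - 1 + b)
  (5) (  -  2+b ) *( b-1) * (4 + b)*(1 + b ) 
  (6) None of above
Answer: 4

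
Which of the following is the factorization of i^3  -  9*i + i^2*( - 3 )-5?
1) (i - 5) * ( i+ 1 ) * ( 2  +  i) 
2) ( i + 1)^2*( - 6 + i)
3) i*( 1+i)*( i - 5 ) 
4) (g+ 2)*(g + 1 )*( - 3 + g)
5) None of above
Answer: 5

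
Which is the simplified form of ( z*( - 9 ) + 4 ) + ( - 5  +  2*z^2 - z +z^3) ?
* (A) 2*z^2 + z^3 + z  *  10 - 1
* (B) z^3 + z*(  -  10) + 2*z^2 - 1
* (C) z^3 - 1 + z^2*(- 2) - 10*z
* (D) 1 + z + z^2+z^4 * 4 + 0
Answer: B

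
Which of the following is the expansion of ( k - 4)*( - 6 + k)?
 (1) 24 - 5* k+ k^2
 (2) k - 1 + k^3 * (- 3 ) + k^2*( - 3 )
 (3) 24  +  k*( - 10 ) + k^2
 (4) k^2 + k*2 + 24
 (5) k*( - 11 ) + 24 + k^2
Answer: 3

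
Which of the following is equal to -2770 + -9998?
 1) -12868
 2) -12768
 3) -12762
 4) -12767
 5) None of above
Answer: 2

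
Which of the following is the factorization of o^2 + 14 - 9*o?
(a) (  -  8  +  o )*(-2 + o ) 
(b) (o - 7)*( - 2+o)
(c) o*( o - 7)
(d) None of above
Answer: b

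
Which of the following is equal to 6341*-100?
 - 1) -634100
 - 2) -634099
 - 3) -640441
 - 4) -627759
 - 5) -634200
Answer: 1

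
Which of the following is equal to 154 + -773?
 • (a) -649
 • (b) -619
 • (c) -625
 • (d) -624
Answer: b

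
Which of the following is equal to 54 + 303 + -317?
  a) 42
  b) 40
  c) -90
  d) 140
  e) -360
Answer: b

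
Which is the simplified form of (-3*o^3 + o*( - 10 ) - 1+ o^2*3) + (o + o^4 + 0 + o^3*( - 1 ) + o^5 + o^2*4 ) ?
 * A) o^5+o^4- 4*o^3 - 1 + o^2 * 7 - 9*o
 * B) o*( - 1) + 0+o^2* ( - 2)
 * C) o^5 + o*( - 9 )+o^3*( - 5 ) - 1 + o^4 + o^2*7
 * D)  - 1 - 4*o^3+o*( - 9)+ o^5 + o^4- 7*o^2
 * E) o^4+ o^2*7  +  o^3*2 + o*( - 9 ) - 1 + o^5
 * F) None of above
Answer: A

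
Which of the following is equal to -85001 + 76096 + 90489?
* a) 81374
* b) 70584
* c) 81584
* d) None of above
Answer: c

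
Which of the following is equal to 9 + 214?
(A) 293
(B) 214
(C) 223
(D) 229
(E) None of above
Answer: C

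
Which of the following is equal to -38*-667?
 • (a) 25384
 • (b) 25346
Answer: b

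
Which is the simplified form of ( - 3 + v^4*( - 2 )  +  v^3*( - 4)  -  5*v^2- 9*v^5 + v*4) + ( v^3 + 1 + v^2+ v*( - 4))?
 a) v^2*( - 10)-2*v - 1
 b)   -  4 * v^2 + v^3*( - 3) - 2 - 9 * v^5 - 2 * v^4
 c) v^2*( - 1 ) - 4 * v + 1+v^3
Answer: b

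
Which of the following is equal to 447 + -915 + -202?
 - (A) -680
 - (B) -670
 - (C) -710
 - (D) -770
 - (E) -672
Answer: B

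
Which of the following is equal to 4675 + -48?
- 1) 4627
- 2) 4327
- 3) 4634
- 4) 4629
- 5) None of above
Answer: 1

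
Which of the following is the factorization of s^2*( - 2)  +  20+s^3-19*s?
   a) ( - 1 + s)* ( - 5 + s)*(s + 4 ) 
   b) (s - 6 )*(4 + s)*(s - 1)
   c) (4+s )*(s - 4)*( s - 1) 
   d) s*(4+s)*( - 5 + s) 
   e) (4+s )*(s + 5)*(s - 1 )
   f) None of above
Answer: a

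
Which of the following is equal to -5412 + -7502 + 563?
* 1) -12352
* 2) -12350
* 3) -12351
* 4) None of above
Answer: 3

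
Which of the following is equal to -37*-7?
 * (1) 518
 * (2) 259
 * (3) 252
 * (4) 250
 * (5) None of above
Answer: 2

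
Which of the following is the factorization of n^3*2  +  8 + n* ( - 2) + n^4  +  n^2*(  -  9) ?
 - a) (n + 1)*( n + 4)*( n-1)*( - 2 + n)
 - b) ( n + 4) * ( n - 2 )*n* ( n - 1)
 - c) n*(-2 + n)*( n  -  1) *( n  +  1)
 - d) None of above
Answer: a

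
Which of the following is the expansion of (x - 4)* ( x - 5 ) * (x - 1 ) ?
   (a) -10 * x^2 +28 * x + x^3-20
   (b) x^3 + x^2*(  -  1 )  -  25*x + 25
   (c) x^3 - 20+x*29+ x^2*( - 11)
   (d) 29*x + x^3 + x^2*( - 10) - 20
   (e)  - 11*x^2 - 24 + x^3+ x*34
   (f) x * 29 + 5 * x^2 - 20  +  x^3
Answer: d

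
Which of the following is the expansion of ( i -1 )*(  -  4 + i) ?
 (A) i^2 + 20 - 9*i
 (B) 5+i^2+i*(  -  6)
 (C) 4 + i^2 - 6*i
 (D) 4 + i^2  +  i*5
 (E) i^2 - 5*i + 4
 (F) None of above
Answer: E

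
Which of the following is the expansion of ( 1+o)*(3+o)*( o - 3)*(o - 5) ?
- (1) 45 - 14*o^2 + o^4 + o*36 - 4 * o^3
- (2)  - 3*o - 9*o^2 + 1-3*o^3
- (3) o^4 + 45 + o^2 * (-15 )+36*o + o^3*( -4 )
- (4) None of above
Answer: 1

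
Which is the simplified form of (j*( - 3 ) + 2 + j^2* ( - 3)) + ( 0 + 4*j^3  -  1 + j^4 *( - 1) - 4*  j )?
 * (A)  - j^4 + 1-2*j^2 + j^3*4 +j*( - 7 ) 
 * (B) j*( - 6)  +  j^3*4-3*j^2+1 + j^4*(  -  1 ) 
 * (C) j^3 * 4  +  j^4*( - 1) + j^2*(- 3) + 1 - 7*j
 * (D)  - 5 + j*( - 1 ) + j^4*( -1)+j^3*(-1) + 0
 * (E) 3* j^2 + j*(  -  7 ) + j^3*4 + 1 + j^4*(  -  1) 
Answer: C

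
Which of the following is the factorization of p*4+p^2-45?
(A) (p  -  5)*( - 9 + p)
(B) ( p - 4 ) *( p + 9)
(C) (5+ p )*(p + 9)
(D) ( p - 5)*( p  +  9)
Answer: D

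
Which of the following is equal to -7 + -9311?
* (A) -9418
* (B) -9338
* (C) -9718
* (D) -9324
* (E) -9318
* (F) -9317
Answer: E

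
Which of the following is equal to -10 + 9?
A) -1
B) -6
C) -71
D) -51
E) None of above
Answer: A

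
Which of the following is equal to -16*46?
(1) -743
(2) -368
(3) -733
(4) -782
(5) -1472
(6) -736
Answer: 6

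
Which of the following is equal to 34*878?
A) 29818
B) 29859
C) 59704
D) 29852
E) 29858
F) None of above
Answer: D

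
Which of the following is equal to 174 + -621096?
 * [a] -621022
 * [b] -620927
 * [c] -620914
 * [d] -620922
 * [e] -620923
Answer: d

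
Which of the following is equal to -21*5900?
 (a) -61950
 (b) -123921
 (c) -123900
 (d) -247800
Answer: c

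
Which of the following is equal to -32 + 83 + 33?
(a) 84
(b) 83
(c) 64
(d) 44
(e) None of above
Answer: a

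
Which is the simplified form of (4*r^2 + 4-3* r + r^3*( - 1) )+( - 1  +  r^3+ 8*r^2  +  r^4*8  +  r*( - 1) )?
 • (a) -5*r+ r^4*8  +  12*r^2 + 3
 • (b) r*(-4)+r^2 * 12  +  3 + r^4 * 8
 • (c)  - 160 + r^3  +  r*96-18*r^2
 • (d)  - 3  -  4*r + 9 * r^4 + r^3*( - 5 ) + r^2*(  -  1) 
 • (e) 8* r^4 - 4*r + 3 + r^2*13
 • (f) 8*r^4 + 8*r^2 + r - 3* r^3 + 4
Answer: b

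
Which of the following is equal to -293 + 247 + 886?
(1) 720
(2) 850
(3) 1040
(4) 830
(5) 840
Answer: 5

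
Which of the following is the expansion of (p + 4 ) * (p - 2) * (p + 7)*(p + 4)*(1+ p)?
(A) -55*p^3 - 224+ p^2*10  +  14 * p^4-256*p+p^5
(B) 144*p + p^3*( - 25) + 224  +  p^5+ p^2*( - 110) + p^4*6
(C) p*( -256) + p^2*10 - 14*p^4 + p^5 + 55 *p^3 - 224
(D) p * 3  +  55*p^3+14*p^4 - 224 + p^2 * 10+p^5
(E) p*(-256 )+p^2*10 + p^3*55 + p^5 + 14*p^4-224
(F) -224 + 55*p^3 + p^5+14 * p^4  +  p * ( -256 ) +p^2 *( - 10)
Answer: E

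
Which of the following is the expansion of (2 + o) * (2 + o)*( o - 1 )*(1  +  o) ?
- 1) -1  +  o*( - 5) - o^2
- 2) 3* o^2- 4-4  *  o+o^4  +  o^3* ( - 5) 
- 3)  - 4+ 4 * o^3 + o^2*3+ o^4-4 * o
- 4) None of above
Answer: 3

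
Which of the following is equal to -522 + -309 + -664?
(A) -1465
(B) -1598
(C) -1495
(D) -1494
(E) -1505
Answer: C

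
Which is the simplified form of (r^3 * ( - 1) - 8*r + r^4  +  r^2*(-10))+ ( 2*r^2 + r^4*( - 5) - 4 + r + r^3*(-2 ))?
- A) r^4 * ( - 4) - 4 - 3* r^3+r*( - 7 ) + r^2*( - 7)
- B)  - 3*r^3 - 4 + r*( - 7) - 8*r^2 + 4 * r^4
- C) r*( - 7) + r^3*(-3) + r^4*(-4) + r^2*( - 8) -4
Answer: C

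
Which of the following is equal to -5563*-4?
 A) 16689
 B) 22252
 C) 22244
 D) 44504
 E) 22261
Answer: B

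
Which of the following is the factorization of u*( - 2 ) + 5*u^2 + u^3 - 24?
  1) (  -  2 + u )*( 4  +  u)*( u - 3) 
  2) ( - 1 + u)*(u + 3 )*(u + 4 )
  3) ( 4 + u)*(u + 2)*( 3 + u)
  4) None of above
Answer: 4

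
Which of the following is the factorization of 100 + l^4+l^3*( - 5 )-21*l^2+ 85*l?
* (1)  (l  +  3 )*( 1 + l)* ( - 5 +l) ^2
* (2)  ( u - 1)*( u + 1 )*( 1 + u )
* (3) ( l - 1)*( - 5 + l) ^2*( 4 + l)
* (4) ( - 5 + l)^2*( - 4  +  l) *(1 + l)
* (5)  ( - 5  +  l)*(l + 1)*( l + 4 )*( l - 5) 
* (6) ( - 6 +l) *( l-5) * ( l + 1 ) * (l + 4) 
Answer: 5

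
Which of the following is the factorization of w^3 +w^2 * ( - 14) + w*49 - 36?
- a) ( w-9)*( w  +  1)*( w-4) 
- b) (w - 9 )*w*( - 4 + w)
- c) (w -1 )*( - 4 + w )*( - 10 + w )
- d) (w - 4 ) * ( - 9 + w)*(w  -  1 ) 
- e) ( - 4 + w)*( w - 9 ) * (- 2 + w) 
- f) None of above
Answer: d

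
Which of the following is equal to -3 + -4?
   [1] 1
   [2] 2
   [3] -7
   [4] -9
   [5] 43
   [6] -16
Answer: 3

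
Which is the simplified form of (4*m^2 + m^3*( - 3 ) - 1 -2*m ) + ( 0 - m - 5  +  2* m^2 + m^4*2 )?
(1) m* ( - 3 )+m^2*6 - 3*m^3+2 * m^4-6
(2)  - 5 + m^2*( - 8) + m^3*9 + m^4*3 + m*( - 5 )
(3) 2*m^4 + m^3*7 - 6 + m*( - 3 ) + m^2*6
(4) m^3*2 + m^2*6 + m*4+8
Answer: 1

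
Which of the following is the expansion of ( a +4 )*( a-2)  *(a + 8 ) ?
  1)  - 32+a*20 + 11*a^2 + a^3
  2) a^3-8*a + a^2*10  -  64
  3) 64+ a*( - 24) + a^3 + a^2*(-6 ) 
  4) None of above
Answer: 4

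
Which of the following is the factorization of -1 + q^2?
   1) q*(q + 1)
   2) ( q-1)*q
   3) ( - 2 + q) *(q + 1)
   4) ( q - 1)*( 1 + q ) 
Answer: 4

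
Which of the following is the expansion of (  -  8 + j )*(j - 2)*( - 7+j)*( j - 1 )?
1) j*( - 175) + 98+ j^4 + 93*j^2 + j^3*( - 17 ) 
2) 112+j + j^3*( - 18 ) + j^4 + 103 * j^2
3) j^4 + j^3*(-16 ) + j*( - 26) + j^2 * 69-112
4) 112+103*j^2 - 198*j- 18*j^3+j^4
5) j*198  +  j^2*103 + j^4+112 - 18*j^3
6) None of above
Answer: 4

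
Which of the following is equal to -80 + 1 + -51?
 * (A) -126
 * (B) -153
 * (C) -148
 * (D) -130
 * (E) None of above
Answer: D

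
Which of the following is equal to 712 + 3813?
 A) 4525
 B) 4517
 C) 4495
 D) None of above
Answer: A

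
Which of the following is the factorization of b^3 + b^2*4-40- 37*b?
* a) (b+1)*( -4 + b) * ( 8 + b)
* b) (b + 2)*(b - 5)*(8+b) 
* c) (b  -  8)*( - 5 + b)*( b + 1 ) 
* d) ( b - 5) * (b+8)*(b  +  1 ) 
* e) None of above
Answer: d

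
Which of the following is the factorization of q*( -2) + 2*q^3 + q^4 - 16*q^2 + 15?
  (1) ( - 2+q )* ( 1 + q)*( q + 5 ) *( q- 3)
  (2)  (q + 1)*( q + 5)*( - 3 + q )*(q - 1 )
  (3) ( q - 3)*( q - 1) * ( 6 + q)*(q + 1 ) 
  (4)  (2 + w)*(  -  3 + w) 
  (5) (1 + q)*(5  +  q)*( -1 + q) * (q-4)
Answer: 2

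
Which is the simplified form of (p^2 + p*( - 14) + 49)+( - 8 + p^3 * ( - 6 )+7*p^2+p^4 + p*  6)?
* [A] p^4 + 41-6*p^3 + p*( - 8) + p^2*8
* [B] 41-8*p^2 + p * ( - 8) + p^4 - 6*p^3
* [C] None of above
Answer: A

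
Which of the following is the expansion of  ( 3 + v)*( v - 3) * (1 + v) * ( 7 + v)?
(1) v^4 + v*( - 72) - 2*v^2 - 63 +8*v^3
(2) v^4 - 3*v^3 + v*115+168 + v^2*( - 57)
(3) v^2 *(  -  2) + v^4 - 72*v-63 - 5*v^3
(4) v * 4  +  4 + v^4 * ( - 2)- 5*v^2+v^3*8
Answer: 1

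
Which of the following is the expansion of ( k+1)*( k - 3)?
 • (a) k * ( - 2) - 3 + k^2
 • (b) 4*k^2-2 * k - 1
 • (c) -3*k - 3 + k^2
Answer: a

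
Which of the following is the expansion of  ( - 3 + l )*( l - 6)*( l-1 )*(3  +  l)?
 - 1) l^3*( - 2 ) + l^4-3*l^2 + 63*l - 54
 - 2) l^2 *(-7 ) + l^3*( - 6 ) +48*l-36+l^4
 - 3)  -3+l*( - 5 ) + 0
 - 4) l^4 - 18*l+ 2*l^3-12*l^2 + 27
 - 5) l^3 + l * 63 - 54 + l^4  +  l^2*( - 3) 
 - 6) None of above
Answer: 6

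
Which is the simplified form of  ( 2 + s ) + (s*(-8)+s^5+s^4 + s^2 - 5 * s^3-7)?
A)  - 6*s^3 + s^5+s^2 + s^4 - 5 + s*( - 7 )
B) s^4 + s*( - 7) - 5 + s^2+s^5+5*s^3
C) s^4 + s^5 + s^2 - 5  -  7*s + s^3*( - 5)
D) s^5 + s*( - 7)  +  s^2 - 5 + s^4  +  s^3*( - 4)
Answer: C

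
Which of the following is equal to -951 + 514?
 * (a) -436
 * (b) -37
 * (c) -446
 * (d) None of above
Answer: d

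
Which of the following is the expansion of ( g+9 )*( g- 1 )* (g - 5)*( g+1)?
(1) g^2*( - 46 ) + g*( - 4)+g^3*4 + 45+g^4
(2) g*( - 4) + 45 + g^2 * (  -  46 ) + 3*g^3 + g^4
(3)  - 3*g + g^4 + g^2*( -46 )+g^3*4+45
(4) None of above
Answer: 1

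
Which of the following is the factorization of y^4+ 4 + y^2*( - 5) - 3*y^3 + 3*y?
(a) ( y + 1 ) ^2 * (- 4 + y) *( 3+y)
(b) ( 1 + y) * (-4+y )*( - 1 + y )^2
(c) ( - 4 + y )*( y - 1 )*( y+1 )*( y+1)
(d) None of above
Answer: c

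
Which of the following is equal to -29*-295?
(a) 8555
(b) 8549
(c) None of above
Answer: a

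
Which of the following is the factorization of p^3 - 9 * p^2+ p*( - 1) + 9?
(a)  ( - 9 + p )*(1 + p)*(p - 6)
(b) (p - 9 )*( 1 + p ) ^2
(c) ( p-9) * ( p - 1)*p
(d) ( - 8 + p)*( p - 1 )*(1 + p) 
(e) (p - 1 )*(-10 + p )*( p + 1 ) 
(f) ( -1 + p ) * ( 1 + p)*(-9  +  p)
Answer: f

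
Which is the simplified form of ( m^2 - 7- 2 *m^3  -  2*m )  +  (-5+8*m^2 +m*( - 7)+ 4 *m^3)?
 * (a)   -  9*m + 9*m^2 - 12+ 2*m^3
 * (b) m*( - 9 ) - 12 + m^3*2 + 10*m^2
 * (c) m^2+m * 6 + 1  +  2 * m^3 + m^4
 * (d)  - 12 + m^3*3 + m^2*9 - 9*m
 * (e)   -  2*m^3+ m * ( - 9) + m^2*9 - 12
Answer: a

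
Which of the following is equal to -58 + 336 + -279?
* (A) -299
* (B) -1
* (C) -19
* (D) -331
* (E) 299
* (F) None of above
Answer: B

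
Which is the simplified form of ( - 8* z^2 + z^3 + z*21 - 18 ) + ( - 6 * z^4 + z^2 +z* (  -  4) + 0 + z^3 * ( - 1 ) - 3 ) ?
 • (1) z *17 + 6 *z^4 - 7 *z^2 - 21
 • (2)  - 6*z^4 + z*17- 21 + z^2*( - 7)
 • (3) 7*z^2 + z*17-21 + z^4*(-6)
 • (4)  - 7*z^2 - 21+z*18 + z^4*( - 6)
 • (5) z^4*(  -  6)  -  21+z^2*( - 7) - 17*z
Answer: 2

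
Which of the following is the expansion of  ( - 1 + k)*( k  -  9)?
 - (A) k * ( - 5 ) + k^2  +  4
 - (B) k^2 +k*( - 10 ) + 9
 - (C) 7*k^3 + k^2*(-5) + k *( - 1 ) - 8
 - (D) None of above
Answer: B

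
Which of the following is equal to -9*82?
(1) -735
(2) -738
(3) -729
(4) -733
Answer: 2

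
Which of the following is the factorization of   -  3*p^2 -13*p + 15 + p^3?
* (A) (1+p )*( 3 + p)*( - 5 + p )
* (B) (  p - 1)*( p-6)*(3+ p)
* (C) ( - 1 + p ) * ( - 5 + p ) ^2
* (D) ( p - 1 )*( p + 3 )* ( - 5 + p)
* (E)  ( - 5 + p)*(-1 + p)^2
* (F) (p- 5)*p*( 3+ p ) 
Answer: D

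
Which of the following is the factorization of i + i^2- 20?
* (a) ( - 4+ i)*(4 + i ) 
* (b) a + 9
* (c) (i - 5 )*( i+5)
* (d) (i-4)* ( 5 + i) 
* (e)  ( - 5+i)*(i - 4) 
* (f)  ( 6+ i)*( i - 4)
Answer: d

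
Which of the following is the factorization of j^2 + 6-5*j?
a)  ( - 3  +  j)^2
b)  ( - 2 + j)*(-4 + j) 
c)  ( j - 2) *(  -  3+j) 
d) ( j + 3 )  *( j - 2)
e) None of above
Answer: c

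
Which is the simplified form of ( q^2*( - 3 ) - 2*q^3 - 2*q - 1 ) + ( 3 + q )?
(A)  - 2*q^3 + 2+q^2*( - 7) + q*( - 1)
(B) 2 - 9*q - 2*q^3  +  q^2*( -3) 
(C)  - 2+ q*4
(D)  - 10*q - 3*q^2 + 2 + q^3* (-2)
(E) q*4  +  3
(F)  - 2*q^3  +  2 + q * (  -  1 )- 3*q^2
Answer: F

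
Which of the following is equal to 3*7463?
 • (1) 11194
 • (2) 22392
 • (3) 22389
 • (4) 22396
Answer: 3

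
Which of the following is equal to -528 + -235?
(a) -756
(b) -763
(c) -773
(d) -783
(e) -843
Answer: b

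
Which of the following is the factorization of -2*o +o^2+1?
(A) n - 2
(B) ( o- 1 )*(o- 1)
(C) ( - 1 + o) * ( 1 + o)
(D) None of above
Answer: B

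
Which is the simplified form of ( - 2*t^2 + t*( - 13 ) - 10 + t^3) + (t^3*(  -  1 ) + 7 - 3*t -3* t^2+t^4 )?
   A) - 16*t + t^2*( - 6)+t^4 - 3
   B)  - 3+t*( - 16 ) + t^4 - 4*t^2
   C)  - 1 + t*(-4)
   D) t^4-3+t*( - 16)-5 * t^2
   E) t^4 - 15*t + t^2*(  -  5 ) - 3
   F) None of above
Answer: D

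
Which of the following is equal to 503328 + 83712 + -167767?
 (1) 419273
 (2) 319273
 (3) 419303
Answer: 1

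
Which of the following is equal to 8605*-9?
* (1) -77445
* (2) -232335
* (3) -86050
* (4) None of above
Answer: 1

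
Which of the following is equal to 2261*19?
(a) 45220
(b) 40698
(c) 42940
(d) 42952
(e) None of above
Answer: e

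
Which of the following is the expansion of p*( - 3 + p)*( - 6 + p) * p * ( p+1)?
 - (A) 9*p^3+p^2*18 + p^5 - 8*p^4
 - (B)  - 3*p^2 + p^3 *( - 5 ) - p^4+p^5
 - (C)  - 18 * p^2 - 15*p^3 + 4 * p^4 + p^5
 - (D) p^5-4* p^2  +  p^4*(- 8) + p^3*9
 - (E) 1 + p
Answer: A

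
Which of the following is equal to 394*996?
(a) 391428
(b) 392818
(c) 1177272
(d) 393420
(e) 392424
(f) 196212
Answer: e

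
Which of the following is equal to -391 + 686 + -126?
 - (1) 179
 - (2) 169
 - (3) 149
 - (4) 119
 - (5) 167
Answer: 2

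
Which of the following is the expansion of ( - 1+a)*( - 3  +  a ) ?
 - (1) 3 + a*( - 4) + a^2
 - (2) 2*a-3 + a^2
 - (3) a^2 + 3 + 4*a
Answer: 1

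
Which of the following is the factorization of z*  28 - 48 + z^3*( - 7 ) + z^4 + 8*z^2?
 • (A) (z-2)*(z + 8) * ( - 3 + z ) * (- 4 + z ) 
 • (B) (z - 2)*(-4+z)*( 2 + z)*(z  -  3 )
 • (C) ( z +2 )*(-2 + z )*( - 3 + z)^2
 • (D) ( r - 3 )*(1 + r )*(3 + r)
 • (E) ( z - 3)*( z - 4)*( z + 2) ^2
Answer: B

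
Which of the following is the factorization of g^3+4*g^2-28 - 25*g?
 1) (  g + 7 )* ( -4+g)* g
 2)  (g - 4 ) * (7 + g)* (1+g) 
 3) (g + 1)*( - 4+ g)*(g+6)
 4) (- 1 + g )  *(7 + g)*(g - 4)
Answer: 2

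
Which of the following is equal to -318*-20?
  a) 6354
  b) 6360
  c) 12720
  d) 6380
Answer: b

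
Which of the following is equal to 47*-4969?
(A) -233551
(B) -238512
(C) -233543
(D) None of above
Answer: C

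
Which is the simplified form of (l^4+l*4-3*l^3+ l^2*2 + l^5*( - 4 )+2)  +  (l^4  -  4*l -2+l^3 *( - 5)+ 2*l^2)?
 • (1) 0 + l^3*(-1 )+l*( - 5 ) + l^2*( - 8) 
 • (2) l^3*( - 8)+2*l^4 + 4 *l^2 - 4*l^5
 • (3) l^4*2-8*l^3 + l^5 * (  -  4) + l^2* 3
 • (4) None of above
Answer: 2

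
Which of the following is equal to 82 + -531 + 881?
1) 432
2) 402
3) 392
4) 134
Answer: 1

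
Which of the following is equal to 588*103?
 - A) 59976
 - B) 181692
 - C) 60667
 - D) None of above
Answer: D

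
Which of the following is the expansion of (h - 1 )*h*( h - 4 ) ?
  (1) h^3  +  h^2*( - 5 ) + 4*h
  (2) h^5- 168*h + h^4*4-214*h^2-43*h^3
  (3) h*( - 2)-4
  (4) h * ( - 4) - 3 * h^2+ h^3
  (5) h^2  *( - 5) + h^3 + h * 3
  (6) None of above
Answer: 1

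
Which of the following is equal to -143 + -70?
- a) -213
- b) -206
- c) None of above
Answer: a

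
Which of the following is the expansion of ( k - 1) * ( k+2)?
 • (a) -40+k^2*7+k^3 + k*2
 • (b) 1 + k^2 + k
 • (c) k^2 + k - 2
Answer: c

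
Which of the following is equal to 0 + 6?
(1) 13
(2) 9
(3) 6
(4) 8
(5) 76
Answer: 3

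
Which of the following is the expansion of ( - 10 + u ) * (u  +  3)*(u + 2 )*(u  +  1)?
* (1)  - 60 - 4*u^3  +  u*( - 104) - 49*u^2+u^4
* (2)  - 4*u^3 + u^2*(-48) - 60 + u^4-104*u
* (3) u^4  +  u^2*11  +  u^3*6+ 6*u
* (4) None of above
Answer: 1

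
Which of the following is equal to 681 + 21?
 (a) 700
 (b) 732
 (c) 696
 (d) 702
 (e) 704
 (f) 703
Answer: d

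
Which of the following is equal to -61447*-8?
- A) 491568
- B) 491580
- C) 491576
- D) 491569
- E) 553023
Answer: C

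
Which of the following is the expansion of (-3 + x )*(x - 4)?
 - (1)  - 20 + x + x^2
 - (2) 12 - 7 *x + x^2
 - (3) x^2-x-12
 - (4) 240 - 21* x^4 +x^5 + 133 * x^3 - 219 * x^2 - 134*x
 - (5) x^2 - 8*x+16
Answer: 2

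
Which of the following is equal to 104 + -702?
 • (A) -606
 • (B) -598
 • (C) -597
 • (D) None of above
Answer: B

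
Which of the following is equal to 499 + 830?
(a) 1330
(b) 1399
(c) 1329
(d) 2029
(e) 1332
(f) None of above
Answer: c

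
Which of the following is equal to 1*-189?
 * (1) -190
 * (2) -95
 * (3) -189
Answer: 3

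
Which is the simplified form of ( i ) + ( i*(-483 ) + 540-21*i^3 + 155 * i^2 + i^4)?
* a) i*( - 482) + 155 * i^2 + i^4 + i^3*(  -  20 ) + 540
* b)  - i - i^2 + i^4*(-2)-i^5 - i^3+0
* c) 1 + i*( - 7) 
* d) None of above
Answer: d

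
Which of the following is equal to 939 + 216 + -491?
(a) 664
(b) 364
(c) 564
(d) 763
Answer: a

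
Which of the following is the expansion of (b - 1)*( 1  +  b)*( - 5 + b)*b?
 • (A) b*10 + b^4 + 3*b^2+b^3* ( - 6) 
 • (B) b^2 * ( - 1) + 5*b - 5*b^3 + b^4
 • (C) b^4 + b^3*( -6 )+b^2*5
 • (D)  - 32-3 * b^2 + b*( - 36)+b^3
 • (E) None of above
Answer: B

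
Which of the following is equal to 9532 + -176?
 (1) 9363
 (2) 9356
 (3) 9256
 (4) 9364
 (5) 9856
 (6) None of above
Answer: 2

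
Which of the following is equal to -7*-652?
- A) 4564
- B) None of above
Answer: A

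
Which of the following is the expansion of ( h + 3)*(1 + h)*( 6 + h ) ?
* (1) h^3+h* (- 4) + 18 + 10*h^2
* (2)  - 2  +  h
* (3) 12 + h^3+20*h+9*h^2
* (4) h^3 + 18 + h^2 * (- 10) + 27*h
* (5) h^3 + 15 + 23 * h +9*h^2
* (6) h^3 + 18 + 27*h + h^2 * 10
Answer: 6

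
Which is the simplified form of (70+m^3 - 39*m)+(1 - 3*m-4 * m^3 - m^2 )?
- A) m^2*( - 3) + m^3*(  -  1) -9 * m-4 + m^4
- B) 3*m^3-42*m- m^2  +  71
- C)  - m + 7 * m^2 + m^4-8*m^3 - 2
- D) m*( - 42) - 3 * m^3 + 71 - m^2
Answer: D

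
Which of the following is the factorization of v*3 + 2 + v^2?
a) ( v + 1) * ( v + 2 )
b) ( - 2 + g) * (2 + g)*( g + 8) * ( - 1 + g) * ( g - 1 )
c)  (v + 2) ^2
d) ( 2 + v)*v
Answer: a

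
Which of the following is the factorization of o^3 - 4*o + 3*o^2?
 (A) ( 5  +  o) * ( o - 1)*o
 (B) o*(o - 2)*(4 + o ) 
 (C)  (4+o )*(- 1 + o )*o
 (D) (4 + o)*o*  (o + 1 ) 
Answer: C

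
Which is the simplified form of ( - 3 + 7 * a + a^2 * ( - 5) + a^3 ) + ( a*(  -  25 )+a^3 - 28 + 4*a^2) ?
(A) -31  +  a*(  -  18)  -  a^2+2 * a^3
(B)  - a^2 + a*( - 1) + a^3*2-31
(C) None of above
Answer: A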